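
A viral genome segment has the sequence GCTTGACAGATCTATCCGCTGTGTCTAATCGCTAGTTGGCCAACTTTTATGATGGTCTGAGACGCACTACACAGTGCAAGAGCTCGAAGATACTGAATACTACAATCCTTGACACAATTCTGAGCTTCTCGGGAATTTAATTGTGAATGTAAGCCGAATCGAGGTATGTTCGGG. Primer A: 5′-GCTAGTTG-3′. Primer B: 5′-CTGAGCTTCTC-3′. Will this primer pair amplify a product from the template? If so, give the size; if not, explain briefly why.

Primer A (GCTAGTTG) matches the top strand at positions 31–38 (3' end points downstream).
Primer B (CTGAGCTTCTC) also matches the top strand directly, at positions 120–130 — its reverse complement GAGAAGCTCAG is not present.
Both primers anneal to the bottom strand with 3' ends pointing the same way, so neither can prime synthesis back toward the other.

No product — both primers anneal to the same strand and extend in the same direction.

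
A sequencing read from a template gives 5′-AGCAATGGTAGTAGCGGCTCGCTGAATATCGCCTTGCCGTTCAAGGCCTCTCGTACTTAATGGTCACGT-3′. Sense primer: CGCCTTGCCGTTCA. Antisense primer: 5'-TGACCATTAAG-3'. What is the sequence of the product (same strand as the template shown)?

5'-CGCCTTGCCGTTCAAGGCCTCTCGTACTTAATGGTCA-3'

Forward primer CGCCTTGCCGTTCA is found on the top strand at positions 30–43.
The reverse primer's reverse complement is CTTAATGGTCA, which matches the template at positions 56–66.
The product is the template from position 30 through 66 (37 bp).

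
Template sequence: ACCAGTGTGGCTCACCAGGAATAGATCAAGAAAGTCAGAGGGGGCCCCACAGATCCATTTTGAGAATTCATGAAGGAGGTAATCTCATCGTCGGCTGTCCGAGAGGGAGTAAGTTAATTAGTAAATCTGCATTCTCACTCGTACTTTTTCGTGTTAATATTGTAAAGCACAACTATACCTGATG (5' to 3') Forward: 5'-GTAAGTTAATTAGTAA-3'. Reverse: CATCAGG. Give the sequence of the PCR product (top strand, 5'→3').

Scanning the template, GTAAGTTAATTAGTAA occurs at positions 109–124; this primer anneals to the bottom strand there with its 3' end pointing downstream.
Taking the reverse complement of CATCAGG gives CCTGATG, found at positions 178–184 on the template; the primer anneals here to the top strand with its 3' end pointing upstream.
The product is the template from position 109 through 184 (76 bp).

5'-GTAAGTTAATTAGTAAATCTGCATTCTCACTCGTACTTTTTCGTGTTAATATTGTAAAGCACAACTATACCTGATG-3'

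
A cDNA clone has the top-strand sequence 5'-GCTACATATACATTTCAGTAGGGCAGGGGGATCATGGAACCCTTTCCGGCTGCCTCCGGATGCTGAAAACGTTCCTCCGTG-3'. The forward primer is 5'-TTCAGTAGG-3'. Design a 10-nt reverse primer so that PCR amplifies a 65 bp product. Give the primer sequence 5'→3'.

The forward primer binds at positions 14–22, so a 65 bp product ends at position 14 + 65 − 1 = 78.
The reverse primer anneals to the top strand over positions 69–78, i.e. to ACGTTCCTCC.
Its sequence written 5'→3' is the reverse complement: GGAGGAACGT.

5'-GGAGGAACGT-3'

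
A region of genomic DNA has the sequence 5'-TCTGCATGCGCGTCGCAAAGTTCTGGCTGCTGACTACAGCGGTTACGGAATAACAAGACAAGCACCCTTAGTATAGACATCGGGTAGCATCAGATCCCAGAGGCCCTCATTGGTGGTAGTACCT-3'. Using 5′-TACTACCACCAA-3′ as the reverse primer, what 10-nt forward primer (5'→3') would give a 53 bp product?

The reverse primer's reverse complement TTGGTGGTAGTA matches the template at positions 110–121, so the product ends at position 121.
A 53 bp product then starts at position 121 − 53 + 1 = 69.
The forward primer is identical to the top strand there: TAGTATAGAC.

5'-TAGTATAGAC-3'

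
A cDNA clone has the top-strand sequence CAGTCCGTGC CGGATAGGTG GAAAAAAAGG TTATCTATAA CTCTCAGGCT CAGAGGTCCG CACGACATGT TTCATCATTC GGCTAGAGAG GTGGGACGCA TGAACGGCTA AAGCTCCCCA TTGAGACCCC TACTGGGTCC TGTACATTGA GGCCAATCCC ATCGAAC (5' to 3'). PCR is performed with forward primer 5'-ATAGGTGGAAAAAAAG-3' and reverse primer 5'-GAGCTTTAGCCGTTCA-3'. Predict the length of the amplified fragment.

103 bp

Scanning the template, ATAGGTGGAAAAAAAG occurs at positions 14–29; this primer anneals to the bottom strand there with its 3' end pointing downstream.
Reverse complement of the reverse primer: TGAACGGCTAAAGCTC. This occurs on the top strand at positions 101–116.
The product runs from position 14 to position 116, so its length is 116 − 14 + 1 = 103 bp.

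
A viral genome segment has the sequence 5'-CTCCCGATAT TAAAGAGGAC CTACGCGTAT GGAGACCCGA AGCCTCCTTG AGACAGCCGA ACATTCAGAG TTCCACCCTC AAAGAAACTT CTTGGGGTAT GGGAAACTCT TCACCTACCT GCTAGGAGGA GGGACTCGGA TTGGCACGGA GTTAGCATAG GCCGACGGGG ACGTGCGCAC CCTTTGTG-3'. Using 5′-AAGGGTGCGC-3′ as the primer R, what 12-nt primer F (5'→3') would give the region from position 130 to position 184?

5'-AGGGACTCGGAT-3'

The reverse primer's reverse complement GCGCACCCTT matches the template at positions 175–184; the product starts at position 130.
The forward primer is identical to the top strand over positions 130–141: AGGGACTCGGAT.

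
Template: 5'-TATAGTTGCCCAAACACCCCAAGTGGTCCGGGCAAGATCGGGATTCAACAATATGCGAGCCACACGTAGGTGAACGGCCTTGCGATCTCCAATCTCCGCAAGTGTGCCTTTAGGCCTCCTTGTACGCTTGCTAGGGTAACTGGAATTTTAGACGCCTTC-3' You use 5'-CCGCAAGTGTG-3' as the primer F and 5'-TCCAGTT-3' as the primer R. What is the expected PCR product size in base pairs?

49 bp

Scanning the template, CCGCAAGTGTG occurs at positions 96–106; this primer anneals to the bottom strand there with its 3' end pointing downstream.
Reverse complement of the reverse primer: AACTGGA. This occurs on the top strand at positions 138–144.
Amplicon spans positions 96–144: 49 bp.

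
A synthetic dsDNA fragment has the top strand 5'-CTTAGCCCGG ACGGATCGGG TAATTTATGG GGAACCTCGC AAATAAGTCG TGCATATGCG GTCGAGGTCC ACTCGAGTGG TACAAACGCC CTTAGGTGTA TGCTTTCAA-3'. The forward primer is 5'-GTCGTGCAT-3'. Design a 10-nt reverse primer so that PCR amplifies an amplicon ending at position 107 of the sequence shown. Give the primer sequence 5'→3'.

The forward primer binds at positions 47–55; the product's 3' end on the top strand is position 107.
The reverse primer anneals to the top strand over positions 98–107, i.e. to GTATGCTTTC.
Its sequence written 5'→3' is the reverse complement: GAAAGCATAC.

5'-GAAAGCATAC-3'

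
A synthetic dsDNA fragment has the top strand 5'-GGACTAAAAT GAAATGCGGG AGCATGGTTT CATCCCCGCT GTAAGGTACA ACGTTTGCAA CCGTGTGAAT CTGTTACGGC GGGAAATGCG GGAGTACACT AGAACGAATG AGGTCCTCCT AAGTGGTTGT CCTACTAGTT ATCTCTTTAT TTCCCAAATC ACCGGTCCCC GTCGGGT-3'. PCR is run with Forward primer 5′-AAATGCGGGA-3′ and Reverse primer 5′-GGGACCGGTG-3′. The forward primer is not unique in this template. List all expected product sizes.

The forward primer AAATGCGGGA matches the top strand at positions 12–21, 84–93.
The reverse primer's reverse complement is CACCGGTCCC, matching at positions 160–169.
Each forward site pairs with the reverse site to give a product ending at position 169: sizes 158, 86 bp.

158 bp, 86 bp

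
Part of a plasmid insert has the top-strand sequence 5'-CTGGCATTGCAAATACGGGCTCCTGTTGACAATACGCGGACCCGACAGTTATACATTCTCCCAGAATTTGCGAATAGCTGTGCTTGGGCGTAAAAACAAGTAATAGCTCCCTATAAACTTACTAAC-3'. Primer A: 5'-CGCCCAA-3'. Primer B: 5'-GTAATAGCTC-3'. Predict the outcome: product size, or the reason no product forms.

No product — the primers' 3' ends point away from each other.

Primer A (CGCCCAA) has reverse complement TTGGGCG, which matches the top strand at positions 84–90; primer A anneals to the top strand there with its 3' end pointing upstream toward position 84.
Primer B (GTAATAGCTC) matches the top strand directly at positions 100–109; it anneals to the bottom strand with its 3' end pointing downstream toward position 109.
The 3' ends diverge (primer A extends toward position 1, primer B toward position 126), so the primers never converge on a shared product.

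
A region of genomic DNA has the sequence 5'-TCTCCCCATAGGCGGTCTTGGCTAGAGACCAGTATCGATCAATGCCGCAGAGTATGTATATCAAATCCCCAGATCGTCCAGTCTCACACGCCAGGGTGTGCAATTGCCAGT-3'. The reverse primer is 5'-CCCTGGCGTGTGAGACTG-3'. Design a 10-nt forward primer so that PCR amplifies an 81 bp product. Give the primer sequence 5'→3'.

5'-TCTTGGCTAG-3'

The reverse primer's reverse complement CAGTCTCACACGCCAGGG matches the template at positions 79–96, so the product ends at position 96.
An 81 bp product then starts at position 96 − 81 + 1 = 16.
The forward primer is identical to the top strand there: TCTTGGCTAG.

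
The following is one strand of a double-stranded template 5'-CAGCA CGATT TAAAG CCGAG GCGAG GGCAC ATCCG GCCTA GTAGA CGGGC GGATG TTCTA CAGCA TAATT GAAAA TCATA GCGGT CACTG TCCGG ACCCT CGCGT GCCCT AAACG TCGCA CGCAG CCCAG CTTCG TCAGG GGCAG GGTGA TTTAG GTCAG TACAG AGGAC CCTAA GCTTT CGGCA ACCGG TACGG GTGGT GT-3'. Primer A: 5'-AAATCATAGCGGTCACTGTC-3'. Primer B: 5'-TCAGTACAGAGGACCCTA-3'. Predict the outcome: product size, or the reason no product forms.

No product — both primers anneal to the same strand and extend in the same direction.

Primer A (AAATCATAGCGGTCACTGTC) matches the top strand at positions 73–92 (3' end points downstream).
Primer B (TCAGTACAGAGGACCCTA) also matches the top strand directly, at positions 157–174 — its reverse complement TAGGGTCCTCTGTACTGA is not present.
Both primers anneal to the bottom strand with 3' ends pointing the same way, so neither can prime synthesis back toward the other.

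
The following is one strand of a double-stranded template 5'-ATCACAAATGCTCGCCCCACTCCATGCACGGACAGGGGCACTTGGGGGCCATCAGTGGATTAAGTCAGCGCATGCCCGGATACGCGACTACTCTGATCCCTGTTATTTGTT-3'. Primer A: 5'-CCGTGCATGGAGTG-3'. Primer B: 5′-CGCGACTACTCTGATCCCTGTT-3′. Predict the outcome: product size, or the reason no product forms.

Primer A (CCGTGCATGGAGTG) has reverse complement CACTCCATGCACGG, which matches the top strand at positions 18–31; primer A anneals to the top strand there with its 3' end pointing upstream toward position 18.
Primer B (CGCGACTACTCTGATCCCTGTT) matches the top strand directly at positions 83–104; it anneals to the bottom strand with its 3' end pointing downstream toward position 104.
The 3' ends diverge (primer A extends toward position 1, primer B toward position 111), so the primers never converge on a shared product.

No product — the primers' 3' ends point away from each other.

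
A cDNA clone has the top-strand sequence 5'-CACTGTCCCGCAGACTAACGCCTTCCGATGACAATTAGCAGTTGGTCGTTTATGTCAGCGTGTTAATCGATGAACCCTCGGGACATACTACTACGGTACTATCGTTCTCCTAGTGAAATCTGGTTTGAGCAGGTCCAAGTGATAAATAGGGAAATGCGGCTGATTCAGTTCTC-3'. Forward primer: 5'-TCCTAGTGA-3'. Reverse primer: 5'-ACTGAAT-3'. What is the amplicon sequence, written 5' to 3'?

5'-TCCTAGTGAAATCTGGTTTGAGCAGGTCCAAGTGATAAATAGGGAAATGCGGCTGATTCAGT-3'

Scanning the template, TCCTAGTGA occurs at positions 108–116; this primer anneals to the bottom strand there with its 3' end pointing downstream.
Reverse complement of the reverse primer: ATTCAGT. This occurs on the top strand at positions 163–169.
The product is the template from position 108 through 169 (62 bp).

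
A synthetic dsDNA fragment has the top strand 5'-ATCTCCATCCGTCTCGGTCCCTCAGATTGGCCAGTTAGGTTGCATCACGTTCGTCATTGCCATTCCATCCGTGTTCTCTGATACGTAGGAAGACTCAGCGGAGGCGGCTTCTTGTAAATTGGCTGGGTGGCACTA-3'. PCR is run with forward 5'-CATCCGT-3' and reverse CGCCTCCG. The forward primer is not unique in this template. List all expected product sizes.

101 bp, 41 bp

The forward primer CATCCGT matches the top strand at positions 6–12, 66–72.
The reverse primer's reverse complement is CGGAGGCG, matching at positions 99–106.
Each forward site pairs with the reverse site to give a product ending at position 106: sizes 101, 41 bp.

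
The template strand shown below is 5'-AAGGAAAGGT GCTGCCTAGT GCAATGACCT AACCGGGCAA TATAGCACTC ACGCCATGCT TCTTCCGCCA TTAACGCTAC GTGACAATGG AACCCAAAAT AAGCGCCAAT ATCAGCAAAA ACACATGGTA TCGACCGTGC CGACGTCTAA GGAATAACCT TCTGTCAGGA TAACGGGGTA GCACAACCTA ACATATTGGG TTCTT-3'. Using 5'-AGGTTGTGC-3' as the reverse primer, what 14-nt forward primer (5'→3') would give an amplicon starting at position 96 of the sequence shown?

5'-AAAATAAGCGCCAA-3'

The reverse primer's reverse complement GCACAACCT matches the template at positions 181–189; the product starts at position 96.
The forward primer is identical to the top strand over positions 96–109: AAAATAAGCGCCAA.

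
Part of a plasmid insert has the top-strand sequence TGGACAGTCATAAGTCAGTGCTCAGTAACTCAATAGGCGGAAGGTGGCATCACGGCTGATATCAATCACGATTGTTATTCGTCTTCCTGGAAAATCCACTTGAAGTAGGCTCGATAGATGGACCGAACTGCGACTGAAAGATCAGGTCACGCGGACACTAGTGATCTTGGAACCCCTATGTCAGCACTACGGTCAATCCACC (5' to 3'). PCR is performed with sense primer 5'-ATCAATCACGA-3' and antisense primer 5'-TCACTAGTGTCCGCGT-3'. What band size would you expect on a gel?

Forward primer ATCAATCACGA is found on the top strand at positions 61–71.
Taking the reverse complement of TCACTAGTGTCCGCGT gives ACGCGGACACTAGTGA, found at positions 149–164 on the template; the primer anneals here to the top strand with its 3' end pointing upstream.
Product length = (reverse-primer end) − (forward-primer start) + 1 = 164 − 61 + 1 = 104 bp.

104 bp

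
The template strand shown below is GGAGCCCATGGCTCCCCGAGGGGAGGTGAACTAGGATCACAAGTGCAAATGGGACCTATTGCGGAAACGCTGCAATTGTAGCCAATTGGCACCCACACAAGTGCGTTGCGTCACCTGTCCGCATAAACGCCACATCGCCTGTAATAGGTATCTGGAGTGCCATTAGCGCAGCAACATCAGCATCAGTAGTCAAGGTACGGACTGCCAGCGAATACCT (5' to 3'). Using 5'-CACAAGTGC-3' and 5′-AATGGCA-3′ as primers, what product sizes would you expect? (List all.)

127 bp, 69 bp

The forward primer CACAAGTGC matches the top strand at positions 38–46, 96–104.
The reverse primer's reverse complement is TGCCATT, matching at positions 158–164.
Each forward site pairs with the reverse site to give a product ending at position 164: sizes 127, 69 bp.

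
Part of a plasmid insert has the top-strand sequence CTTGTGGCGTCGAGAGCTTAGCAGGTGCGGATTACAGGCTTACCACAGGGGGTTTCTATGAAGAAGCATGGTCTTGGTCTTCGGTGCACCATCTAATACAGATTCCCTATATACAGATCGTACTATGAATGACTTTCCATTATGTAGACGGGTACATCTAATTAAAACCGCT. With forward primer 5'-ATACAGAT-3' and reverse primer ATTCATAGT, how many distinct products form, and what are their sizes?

Two products: 35 bp, 20 bp

The forward primer ATACAGAT matches the top strand at positions 96–103, 111–118.
The reverse primer's reverse complement is ACTATGAAT, matching at positions 122–130.
Each forward site pairs with the reverse site to give a product ending at position 130: sizes 35, 20 bp.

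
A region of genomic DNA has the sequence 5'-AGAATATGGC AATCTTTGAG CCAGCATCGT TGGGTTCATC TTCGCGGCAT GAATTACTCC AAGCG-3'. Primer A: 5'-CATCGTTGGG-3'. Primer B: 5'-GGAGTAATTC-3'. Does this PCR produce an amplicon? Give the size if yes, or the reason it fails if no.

Primer A (CATCGTTGGG) matches the top strand at positions 25–34; it acts as a forward primer.
Primer B's reverse complement is GAATTACTCC, matching the top strand at positions 51–60; it acts as a reverse primer.
The 3' ends face each other across positions 25–60, giving a 36 bp product.

Yes — a 36 bp product.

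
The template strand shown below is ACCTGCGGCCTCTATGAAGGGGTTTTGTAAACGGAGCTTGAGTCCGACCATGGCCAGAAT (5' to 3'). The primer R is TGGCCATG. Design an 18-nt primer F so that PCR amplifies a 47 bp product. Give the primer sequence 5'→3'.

The reverse primer's reverse complement CATGGCCA matches the template at positions 49–56, so the product ends at position 56.
A 47 bp product then starts at position 56 − 47 + 1 = 10.
The forward primer is identical to the top strand there: CTCTATGAAGGGGTTTTG.

5'-CTCTATGAAGGGGTTTTG-3'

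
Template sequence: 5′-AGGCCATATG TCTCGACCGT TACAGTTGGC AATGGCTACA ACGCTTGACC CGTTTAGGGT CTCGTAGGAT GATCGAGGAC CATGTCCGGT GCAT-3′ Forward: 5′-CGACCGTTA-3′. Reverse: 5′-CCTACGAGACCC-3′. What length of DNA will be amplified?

Forward primer CGACCGTTA is found on the top strand at positions 14–22.
The reverse primer's reverse complement is GGGTCTCGTAGG, which matches the template at positions 57–68.
The product runs from position 14 to position 68, so its length is 68 − 14 + 1 = 55 bp.

55 bp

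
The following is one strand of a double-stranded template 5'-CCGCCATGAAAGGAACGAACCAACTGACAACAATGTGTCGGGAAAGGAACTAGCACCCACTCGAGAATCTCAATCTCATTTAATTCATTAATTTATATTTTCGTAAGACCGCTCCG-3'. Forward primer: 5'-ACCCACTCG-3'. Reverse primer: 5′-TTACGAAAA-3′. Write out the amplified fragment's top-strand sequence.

The forward primer matches the template at positions 55–63.
Reverse complement of the reverse primer: TTTTCGTAA. This occurs on the top strand at positions 98–106.
The product is the template from position 55 through 106 (52 bp).

5'-ACCCACTCGAGAATCTCAATCTCATTTAATTCATTAATTTATATTTTCGTAA-3'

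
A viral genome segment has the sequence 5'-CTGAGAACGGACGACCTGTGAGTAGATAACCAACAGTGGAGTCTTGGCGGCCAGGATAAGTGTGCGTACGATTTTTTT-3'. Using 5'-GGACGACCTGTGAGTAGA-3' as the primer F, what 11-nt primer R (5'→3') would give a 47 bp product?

5'-CCTGGCCGCCA-3'

The forward primer binds at positions 9–26, so a 47 bp product ends at position 9 + 47 − 1 = 55.
The reverse primer anneals to the top strand over positions 45–55, i.e. to TGGCGGCCAGG.
Its sequence written 5'→3' is the reverse complement: CCTGGCCGCCA.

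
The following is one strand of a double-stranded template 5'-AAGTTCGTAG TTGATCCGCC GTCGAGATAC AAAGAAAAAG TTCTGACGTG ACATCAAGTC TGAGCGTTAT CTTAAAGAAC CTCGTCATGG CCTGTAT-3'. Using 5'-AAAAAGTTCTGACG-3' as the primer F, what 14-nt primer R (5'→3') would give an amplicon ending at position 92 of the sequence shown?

The forward primer binds at positions 35–48; the product's 3' end on the top strand is position 92.
The reverse primer anneals to the top strand over positions 79–92, i.e. to ACCTCGTCATGGCC.
Its sequence written 5'→3' is the reverse complement: GGCCATGACGAGGT.

5'-GGCCATGACGAGGT-3'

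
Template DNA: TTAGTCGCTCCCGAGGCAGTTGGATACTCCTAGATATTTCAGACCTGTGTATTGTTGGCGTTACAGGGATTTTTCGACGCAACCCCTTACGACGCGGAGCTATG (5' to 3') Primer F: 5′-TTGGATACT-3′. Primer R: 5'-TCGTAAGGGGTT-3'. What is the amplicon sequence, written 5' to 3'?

Scanning the template, TTGGATACT occurs at positions 20–28; this primer anneals to the bottom strand there with its 3' end pointing downstream.
Taking the reverse complement of TCGTAAGGGGTT gives AACCCCTTACGA, found at positions 81–92 on the template; the primer anneals here to the top strand with its 3' end pointing upstream.
The product is the template from position 20 through 92 (73 bp).

5'-TTGGATACTCCTAGATATTTCAGACCTGTGTATTGTTGGCGTTACAGGGATTTTTCGACGCAACCCCTTACGA-3'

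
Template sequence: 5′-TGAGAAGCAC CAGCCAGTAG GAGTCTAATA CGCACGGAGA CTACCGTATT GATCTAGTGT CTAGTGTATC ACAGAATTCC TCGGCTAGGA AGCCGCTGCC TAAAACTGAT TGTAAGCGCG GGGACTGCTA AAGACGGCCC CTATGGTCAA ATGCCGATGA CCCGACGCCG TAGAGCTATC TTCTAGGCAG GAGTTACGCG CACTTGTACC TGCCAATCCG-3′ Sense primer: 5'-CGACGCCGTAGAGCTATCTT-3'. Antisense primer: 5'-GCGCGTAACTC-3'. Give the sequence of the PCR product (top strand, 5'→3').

5'-CGACGCCGTAGAGCTATCTTCTAGGCAGGAGTTACGCGC-3'

Scanning the template, CGACGCCGTAGAGCTATCTT occurs at positions 163–182; this primer anneals to the bottom strand there with its 3' end pointing downstream.
Taking the reverse complement of GCGCGTAACTC gives GAGTTACGCGC, found at positions 191–201 on the template; the primer anneals here to the top strand with its 3' end pointing upstream.
The product is the template from position 163 through 201 (39 bp).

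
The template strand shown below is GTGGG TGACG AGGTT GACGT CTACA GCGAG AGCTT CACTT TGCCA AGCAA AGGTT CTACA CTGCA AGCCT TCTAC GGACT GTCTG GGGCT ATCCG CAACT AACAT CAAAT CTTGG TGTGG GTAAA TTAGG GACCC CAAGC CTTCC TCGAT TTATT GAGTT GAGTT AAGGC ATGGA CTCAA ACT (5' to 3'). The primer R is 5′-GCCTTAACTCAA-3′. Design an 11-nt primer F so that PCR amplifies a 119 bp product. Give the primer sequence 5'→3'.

The reverse primer's reverse complement TTGAGTTAAGGC matches the template at positions 159–170, so the product ends at position 170.
A 119 bp product then starts at position 170 − 119 + 1 = 52.
The forward primer is identical to the top strand there: GGTTCTACACT.

5'-GGTTCTACACT-3'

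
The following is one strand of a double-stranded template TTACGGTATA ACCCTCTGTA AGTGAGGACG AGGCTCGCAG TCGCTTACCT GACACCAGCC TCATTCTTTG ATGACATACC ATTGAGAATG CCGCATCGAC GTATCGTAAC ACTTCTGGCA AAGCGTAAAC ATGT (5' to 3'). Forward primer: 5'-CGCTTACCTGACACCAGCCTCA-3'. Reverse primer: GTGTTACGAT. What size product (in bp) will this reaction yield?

71 bp

Forward primer CGCTTACCTGACACCAGCCTCA is found on the top strand at positions 42–63.
The reverse primer's reverse complement is ATCGTAACAC, which matches the template at positions 103–112.
Amplicon spans positions 42–112: 71 bp.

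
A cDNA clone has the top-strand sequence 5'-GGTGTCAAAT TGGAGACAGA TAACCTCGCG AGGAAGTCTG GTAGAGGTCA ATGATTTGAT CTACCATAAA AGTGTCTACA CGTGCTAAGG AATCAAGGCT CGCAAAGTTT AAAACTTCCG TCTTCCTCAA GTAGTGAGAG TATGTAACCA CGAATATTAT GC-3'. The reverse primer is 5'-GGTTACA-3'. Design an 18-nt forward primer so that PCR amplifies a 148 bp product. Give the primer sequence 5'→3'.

The reverse primer's reverse complement TGTAACC matches the template at positions 143–149, so the product ends at position 149.
A 148 bp product then starts at position 149 − 148 + 1 = 2.
The forward primer is identical to the top strand there: GTGTCAAATTGGAGACAG.

5'-GTGTCAAATTGGAGACAG-3'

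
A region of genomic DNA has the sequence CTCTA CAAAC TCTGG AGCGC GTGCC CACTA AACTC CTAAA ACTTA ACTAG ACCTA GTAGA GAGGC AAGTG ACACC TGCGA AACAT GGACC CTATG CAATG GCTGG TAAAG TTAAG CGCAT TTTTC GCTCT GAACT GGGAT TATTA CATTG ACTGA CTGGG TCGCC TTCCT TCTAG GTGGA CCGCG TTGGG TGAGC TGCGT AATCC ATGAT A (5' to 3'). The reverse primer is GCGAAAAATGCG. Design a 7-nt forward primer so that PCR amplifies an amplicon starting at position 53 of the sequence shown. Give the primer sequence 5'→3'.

The reverse primer's reverse complement CGCATTTTTCGC matches the template at positions 116–127; the product starts at position 53.
The forward primer is identical to the top strand over positions 53–59: CTAGTAG.

5'-CTAGTAG-3'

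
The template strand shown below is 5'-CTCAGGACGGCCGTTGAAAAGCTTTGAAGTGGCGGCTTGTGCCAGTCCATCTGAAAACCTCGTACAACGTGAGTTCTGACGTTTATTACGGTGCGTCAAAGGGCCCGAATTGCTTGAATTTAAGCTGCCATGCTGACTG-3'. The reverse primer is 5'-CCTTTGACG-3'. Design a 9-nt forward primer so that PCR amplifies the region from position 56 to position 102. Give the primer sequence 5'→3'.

5'-AACCTCGTA-3'

The reverse primer's reverse complement CGTCAAAGG matches the template at positions 94–102; the product starts at position 56.
The forward primer is identical to the top strand over positions 56–64: AACCTCGTA.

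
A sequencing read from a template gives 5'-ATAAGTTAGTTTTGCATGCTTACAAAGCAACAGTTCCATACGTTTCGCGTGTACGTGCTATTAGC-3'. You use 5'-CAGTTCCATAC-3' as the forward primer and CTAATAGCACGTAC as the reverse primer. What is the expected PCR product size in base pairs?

34 bp

The forward primer matches the template at positions 31–41.
The reverse primer's reverse complement is GTACGTGCTATTAG, which matches the template at positions 51–64.
Product length = (reverse-primer end) − (forward-primer start) + 1 = 64 − 31 + 1 = 34 bp.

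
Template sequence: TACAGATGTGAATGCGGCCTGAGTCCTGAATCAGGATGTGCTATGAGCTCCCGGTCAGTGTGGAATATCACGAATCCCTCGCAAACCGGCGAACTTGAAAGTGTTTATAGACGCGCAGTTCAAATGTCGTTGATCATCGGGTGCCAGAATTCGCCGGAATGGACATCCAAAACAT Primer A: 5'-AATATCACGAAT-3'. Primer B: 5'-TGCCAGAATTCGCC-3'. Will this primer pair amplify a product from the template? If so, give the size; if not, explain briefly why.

No product — both primers anneal to the same strand and extend in the same direction.

Primer A (AATATCACGAAT) matches the top strand at positions 64–75 (3' end points downstream).
Primer B (TGCCAGAATTCGCC) also matches the top strand directly, at positions 142–155 — its reverse complement GGCGAATTCTGGCA is not present.
Both primers anneal to the bottom strand with 3' ends pointing the same way, so neither can prime synthesis back toward the other.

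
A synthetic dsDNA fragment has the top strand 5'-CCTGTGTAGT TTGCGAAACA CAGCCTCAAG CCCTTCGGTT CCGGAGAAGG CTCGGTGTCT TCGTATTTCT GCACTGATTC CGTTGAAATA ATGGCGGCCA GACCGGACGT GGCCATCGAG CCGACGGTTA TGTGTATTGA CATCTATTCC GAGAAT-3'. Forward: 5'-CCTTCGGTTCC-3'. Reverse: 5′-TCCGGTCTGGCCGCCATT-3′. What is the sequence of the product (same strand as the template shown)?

The forward primer matches the template at positions 32–42.
The reverse primer's reverse complement is AATGGCGGCCAGACCGGA, which matches the template at positions 90–107.
The product is the template from position 32 through 107 (76 bp).

5'-CCTTCGGTTCCGGAGAAGGCTCGGTGTCTTCGTATTTCTGCACTGATTCCGTTGAAATAATGGCGGCCAGACCGGA-3'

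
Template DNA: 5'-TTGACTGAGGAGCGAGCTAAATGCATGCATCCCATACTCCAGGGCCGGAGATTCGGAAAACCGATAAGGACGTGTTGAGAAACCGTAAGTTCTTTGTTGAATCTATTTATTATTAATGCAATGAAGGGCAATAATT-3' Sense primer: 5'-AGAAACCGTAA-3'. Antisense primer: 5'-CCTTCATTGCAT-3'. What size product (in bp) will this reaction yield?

50 bp

The forward primer matches the template at positions 78–88.
The reverse primer's reverse complement is ATGCAATGAAGG, which matches the template at positions 116–127.
The product runs from position 78 to position 127, so its length is 127 − 78 + 1 = 50 bp.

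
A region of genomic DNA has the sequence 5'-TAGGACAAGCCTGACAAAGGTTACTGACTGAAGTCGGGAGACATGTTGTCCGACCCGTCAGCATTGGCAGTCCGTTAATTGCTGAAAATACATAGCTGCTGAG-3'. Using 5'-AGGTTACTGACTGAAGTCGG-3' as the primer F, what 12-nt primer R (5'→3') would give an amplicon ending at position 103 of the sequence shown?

5'-CTCAGCAGCTAT-3'

The forward primer binds at positions 18–37; the product's 3' end on the top strand is position 103.
The reverse primer anneals to the top strand over positions 92–103, i.e. to ATAGCTGCTGAG.
Its sequence written 5'→3' is the reverse complement: CTCAGCAGCTAT.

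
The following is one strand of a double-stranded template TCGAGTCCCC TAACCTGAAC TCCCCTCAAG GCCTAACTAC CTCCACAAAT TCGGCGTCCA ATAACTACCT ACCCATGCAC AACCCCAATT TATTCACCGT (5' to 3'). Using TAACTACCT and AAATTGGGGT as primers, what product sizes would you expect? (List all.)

58 bp, 30 bp

The forward primer TAACTACCT matches the top strand at positions 34–42, 62–70.
The reverse primer's reverse complement is ACCCCAATTT, matching at positions 82–91.
Each forward site pairs with the reverse site to give a product ending at position 91: sizes 58, 30 bp.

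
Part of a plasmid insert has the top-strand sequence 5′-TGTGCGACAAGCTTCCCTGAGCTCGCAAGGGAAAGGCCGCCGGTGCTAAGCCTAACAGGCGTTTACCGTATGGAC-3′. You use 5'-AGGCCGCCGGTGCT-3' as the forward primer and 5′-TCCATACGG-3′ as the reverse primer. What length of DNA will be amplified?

41 bp

The forward primer matches the template at positions 34–47.
The reverse primer's reverse complement is CCGTATGGA, which matches the template at positions 66–74.
Amplicon spans positions 34–74: 41 bp.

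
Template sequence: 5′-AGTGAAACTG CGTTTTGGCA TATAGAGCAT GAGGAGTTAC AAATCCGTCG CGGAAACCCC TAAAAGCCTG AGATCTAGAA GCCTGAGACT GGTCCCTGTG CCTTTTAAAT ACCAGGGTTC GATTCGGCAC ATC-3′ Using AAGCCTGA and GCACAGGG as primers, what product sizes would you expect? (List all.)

38 bp, 23 bp

The forward primer AAGCCTGA matches the top strand at positions 64–71, 79–86.
The reverse primer's reverse complement is CCCTGTGC, matching at positions 94–101.
Each forward site pairs with the reverse site to give a product ending at position 101: sizes 38, 23 bp.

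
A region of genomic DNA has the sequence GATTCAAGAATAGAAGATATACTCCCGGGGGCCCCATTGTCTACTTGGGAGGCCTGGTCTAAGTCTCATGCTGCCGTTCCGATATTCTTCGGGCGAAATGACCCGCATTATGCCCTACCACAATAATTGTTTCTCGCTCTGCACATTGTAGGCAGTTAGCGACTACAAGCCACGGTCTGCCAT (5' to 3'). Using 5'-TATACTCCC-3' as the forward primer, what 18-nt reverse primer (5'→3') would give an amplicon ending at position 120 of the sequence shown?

The forward primer binds at positions 18–26; the product's 3' end on the top strand is position 120.
The reverse primer anneals to the top strand over positions 103–120, i.e. to CCGCATTATGCCCTACCA.
Its sequence written 5'→3' is the reverse complement: TGGTAGGGCATAATGCGG.

5'-TGGTAGGGCATAATGCGG-3'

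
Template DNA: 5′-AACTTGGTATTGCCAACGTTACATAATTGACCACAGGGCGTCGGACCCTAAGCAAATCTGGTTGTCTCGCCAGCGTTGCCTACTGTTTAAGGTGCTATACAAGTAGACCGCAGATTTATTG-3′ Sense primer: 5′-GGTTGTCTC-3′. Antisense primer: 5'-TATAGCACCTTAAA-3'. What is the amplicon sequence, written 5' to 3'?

5'-GGTTGTCTCGCCAGCGTTGCCTACTGTTTAAGGTGCTATA-3'

Scanning the template, GGTTGTCTC occurs at positions 60–68; this primer anneals to the bottom strand there with its 3' end pointing downstream.
Taking the reverse complement of TATAGCACCTTAAA gives TTTAAGGTGCTATA, found at positions 86–99 on the template; the primer anneals here to the top strand with its 3' end pointing upstream.
The product is the template from position 60 through 99 (40 bp).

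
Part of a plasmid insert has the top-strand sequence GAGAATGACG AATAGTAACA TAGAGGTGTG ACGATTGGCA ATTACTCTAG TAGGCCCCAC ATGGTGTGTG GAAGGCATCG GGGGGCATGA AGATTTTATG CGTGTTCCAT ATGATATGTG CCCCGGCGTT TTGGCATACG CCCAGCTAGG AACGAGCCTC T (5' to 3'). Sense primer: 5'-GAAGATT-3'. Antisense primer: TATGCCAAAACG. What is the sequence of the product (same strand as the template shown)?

The forward primer matches the template at positions 89–95.
Reverse complement of the reverse primer: CGTTTTGGCATA. This occurs on the top strand at positions 127–138.
The product is the template from position 89 through 138 (50 bp).

5'-GAAGATTTTATGCGTGTTCCATATGATATGTGCCCCGGCGTTTTGGCATA-3'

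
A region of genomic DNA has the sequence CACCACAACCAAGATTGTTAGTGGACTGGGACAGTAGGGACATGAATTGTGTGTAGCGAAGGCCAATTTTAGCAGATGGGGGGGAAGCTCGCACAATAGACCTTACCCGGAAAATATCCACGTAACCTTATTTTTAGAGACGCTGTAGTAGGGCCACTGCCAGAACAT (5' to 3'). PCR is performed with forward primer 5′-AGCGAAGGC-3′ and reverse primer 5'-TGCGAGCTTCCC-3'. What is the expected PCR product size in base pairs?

39 bp

Scanning the template, AGCGAAGGC occurs at positions 55–63; this primer anneals to the bottom strand there with its 3' end pointing downstream.
Reverse complement of the reverse primer: GGGAAGCTCGCA. This occurs on the top strand at positions 82–93.
Amplicon spans positions 55–93: 39 bp.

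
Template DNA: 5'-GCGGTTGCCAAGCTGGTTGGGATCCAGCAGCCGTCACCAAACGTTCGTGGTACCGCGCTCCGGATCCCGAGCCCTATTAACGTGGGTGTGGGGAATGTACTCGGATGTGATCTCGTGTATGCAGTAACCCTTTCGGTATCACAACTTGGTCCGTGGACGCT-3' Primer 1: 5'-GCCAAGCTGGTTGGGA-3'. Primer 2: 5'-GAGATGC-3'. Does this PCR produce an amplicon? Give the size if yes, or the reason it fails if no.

Primer 2 (GAGATGC) does not match the top strand, and its reverse complement GCATCTC does not match either.
With no annealing site for primer 2, no amplification occurs.

No product — primer 2 has no binding site in the template.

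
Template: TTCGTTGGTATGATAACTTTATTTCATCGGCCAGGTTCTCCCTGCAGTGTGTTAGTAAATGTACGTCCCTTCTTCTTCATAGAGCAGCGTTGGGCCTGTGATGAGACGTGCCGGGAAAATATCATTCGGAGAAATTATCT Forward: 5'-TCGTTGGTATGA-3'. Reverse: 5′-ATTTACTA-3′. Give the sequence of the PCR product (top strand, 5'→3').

5'-TCGTTGGTATGATAACTTTATTTCATCGGCCAGGTTCTCCCTGCAGTGTGTTAGTAAAT-3'

The forward primer matches the template at positions 2–13.
The reverse primer's reverse complement is TAGTAAAT, which matches the template at positions 53–60.
The product is the template from position 2 through 60 (59 bp).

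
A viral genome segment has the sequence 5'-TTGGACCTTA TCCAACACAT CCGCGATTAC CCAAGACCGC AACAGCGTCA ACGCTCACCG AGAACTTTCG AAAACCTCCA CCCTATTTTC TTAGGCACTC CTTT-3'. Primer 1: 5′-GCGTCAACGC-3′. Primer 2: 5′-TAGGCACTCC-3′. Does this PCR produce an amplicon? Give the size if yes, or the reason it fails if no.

Primer 1 (GCGTCAACGC) matches the top strand at positions 45–54 (3' end points downstream).
Primer 2 (TAGGCACTCC) also matches the top strand directly, at positions 92–101 — its reverse complement GGAGTGCCTA is not present.
Both primers anneal to the bottom strand with 3' ends pointing the same way, so neither can prime synthesis back toward the other.

No product — both primers anneal to the same strand and extend in the same direction.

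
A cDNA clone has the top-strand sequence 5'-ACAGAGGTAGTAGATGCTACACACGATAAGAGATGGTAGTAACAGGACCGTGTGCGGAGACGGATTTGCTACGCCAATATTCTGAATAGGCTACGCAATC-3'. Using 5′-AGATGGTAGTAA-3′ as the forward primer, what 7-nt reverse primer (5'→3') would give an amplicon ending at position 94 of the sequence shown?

The forward primer binds at positions 31–42; the product's 3' end on the top strand is position 94.
The reverse primer anneals to the top strand over positions 88–94, i.e. to AGGCTAC.
Its sequence written 5'→3' is the reverse complement: GTAGCCT.

5'-GTAGCCT-3'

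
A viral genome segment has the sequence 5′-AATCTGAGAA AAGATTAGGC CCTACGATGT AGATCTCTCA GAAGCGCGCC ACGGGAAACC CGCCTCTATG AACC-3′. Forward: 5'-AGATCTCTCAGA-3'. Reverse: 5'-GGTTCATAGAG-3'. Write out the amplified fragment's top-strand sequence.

5'-AGATCTCTCAGAAGCGCGCCACGGGAAACCCGCCTCTATGAACC-3'

Scanning the template, AGATCTCTCAGA occurs at positions 31–42; this primer anneals to the bottom strand there with its 3' end pointing downstream.
Reverse complement of the reverse primer: CTCTATGAACC. This occurs on the top strand at positions 64–74.
The product is the template from position 31 through 74 (44 bp).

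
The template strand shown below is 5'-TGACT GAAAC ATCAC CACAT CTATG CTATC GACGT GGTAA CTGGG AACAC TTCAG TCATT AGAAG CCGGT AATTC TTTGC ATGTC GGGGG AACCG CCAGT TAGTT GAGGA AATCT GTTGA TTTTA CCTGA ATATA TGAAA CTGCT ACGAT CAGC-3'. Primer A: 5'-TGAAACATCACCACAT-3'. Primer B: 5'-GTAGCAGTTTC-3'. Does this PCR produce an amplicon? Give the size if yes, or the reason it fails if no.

Yes — a 143 bp product.

Primer A (TGAAACATCACCACAT) matches the top strand at positions 5–20; it acts as a forward primer.
Primer B's reverse complement is GAAACTGCTAC, matching the top strand at positions 137–147; it acts as a reverse primer.
The 3' ends face each other across positions 5–147, giving a 143 bp product.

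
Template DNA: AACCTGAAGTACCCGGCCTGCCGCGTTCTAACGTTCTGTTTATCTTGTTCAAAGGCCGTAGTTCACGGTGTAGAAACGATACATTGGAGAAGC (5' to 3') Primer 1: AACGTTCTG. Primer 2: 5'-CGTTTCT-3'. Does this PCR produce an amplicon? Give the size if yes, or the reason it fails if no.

Primer 1 (AACGTTCTG) matches the top strand at positions 30–38; it acts as a forward primer.
Primer 2's reverse complement is AGAAACG, matching the top strand at positions 72–78; it acts as a reverse primer.
The 3' ends face each other across positions 30–78, giving a 49 bp product.

Yes — a 49 bp product.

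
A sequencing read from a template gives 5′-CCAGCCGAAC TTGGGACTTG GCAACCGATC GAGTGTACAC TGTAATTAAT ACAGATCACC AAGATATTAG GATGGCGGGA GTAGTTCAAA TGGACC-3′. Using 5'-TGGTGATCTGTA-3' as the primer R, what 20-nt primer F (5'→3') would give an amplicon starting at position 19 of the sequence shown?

5'-TGGCAACCGATCGAGTGTAC-3'

The reverse primer's reverse complement TACAGATCACCA matches the template at positions 50–61; the product starts at position 19.
The forward primer is identical to the top strand over positions 19–38: TGGCAACCGATCGAGTGTAC.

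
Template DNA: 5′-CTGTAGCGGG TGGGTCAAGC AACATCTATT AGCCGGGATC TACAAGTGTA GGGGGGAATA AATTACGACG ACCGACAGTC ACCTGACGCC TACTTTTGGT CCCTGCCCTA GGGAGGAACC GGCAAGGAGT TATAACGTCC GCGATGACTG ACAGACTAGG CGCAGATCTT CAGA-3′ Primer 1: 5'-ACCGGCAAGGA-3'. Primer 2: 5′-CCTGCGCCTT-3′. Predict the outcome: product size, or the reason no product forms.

Primer 2 (CCTGCGCCTT) does not match the top strand, and its reverse complement AAGGCGCAGG does not match either.
With no annealing site for primer 2, no amplification occurs.

No product — primer 2 has no binding site in the template.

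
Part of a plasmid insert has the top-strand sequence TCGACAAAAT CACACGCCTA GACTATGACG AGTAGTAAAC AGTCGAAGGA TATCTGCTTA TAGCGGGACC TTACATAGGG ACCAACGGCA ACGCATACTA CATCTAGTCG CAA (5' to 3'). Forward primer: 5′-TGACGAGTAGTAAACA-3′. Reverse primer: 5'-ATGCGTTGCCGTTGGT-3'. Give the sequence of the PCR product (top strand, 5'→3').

5'-TGACGAGTAGTAAACAGTCGAAGGATATCTGCTTATAGCGGGACCTTACATAGGGACCAACGGCAACGCAT-3'

Forward primer TGACGAGTAGTAAACA is found on the top strand at positions 26–41.
Reverse complement of the reverse primer: ACCAACGGCAACGCAT. This occurs on the top strand at positions 81–96.
The product is the template from position 26 through 96 (71 bp).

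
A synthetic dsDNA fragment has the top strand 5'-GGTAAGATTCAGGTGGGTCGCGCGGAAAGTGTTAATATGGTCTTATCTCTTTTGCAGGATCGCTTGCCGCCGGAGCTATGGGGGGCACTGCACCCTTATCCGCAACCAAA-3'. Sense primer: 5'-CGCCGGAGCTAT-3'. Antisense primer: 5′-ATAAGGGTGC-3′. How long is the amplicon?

32 bp

The forward primer matches the template at positions 68–79.
Reverse complement of the reverse primer: GCACCCTTAT. This occurs on the top strand at positions 90–99.
The product runs from position 68 to position 99, so its length is 99 − 68 + 1 = 32 bp.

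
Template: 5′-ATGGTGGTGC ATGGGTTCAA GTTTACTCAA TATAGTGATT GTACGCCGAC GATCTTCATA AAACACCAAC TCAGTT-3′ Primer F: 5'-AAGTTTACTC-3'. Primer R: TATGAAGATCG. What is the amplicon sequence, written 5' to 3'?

Scanning the template, AAGTTTACTC occurs at positions 19–28; this primer anneals to the bottom strand there with its 3' end pointing downstream.
The reverse primer's reverse complement is CGATCTTCATA, which matches the template at positions 50–60.
The product is the template from position 19 through 60 (42 bp).

5'-AAGTTTACTCAATATAGTGATTGTACGCCGACGATCTTCATA-3'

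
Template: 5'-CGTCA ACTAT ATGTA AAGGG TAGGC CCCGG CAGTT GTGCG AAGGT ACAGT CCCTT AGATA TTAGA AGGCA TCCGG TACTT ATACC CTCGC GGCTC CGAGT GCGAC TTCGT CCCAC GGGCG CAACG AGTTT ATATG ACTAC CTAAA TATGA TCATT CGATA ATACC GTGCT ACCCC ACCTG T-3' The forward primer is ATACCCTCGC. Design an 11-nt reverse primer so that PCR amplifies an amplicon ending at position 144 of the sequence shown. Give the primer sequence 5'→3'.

5'-TTAGGTAGTCA-3'

The forward primer binds at positions 81–90; the product's 3' end on the top strand is position 144.
The reverse primer anneals to the top strand over positions 134–144, i.e. to TGACTACCTAA.
Its sequence written 5'→3' is the reverse complement: TTAGGTAGTCA.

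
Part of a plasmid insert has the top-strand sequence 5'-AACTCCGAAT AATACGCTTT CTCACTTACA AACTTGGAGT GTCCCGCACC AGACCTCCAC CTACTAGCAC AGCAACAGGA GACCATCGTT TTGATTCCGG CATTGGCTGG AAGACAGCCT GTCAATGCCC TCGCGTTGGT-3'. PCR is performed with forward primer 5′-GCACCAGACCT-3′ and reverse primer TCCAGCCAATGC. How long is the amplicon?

66 bp

Scanning the template, GCACCAGACCT occurs at positions 46–56; this primer anneals to the bottom strand there with its 3' end pointing downstream.
Reverse complement of the reverse primer: GCATTGGCTGGA. This occurs on the top strand at positions 100–111.
Product length = (reverse-primer end) − (forward-primer start) + 1 = 111 − 46 + 1 = 66 bp.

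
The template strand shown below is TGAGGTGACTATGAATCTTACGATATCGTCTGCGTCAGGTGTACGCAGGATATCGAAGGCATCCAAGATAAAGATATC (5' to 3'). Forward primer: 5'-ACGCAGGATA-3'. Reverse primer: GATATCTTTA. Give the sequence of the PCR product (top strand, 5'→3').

Forward primer ACGCAGGATA is found on the top strand at positions 43–52.
Taking the reverse complement of GATATCTTTA gives TAAAGATATC, found at positions 69–78 on the template; the primer anneals here to the top strand with its 3' end pointing upstream.
The product is the template from position 43 through 78 (36 bp).

5'-ACGCAGGATATCGAAGGCATCCAAGATAAAGATATC-3'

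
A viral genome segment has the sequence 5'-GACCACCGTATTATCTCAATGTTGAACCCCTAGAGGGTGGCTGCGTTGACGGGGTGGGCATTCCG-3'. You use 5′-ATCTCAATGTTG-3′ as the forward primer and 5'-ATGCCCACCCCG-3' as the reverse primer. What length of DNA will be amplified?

The forward primer matches the template at positions 13–24.
The reverse primer's reverse complement is CGGGGTGGGCAT, which matches the template at positions 50–61.
The product runs from position 13 to position 61, so its length is 61 − 13 + 1 = 49 bp.

49 bp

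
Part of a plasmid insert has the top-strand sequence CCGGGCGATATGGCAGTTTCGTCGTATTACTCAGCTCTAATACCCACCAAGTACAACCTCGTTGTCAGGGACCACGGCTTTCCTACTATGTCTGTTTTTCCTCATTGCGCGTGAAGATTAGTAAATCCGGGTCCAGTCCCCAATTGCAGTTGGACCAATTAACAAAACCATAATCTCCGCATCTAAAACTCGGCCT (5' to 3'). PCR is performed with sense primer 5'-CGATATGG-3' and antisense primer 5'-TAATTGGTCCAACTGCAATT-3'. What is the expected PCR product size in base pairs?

156 bp

The forward primer matches the template at positions 6–13.
The reverse primer's reverse complement is AATTGCAGTTGGACCAATTA, which matches the template at positions 142–161.
The product runs from position 6 to position 161, so its length is 161 − 6 + 1 = 156 bp.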